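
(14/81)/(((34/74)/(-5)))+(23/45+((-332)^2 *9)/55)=1365902291/75735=18035.28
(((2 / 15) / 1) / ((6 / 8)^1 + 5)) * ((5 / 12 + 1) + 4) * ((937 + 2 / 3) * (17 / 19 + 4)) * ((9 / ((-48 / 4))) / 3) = -144.12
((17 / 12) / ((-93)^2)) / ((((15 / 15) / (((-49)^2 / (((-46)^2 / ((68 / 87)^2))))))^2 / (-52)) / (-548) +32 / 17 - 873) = -932981045005242688 / 4961897830645281137286117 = -0.00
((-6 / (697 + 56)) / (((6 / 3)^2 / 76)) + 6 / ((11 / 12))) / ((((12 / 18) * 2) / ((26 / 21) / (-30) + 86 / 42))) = 9.62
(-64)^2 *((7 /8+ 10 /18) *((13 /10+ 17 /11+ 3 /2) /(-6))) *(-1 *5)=6301952 /297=21218.69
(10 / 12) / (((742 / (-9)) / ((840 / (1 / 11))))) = -4950 / 53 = -93.40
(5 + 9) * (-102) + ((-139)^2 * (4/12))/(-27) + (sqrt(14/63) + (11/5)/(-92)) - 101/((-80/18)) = -24499639/14904 + sqrt(2)/3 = -1643.36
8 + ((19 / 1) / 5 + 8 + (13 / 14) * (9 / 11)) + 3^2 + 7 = 28151 / 770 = 36.56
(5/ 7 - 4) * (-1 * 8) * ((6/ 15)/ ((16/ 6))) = 138/ 35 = 3.94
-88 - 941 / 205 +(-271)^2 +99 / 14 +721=212599501 / 2870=74076.48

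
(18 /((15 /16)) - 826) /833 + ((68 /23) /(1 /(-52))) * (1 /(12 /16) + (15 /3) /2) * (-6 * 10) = 147270366 /4165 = 35359.03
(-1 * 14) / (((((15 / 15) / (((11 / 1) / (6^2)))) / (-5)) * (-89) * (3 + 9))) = -385 / 19224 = -0.02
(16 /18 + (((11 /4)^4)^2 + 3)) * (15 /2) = 9657618445 /393216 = 24560.59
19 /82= 0.23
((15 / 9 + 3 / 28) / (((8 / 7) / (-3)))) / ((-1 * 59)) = 149 / 1888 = 0.08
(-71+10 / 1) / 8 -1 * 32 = -317 / 8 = -39.62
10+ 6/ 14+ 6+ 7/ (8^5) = 3768369/ 229376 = 16.43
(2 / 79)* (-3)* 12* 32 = -2304 / 79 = -29.16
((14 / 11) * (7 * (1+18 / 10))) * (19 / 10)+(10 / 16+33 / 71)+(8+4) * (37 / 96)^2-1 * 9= 618832477 / 14995200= 41.27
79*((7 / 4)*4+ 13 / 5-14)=-1738 / 5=-347.60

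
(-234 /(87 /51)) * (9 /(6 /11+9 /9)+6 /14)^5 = -53343380575420416 /40708385963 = -1310378.18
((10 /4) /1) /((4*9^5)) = 5 /472392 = 0.00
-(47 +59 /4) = -247 /4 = -61.75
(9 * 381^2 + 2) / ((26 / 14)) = 9145157 / 13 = 703473.62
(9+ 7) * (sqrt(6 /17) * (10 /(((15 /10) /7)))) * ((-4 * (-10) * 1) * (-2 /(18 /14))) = -27600.91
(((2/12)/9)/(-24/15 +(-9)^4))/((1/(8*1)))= 20/885519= 0.00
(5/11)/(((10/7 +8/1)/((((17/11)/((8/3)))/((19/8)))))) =595/50578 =0.01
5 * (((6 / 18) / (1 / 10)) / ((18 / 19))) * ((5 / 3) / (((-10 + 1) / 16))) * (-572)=21736000 / 729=29816.19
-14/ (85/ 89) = -1246/ 85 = -14.66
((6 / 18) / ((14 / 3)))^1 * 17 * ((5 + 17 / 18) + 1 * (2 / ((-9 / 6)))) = 1411 / 252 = 5.60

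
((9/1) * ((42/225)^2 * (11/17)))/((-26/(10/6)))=-1078/82875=-0.01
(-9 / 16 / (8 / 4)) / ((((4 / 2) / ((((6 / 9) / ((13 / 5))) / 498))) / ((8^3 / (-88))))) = 5 / 11869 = 0.00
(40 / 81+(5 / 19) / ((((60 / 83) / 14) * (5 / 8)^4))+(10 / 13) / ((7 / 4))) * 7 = 3005254816 / 12504375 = 240.34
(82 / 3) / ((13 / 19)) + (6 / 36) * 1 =1043 / 26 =40.12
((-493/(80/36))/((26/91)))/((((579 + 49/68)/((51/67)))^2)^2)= -561582850533169248/243321095322658728075444005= -0.00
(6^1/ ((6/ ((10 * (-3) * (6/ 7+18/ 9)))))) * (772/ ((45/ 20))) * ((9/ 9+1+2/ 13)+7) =-10499200/ 39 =-269210.26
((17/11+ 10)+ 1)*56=702.55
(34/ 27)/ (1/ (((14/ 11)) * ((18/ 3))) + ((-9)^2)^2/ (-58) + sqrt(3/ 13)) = -98785813672/ 8863608738141 - 22417696 * sqrt(39)/ 2954536246047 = -0.01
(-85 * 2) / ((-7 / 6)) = 1020 / 7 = 145.71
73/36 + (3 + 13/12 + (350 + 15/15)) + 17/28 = 90145/252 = 357.72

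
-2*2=-4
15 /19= 0.79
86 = 86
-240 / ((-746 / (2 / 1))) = 240 / 373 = 0.64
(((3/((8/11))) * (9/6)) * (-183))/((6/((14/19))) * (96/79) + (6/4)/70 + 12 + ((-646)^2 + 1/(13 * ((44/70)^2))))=-78797083365/29042358838744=-0.00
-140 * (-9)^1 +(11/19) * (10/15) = 71842/57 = 1260.39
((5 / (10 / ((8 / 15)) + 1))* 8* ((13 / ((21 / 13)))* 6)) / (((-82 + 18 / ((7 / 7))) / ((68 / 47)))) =-57460 / 25991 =-2.21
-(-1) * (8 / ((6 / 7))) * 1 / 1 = 28 / 3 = 9.33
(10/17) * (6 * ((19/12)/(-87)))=-95/1479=-0.06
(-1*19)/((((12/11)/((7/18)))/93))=-45353/72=-629.90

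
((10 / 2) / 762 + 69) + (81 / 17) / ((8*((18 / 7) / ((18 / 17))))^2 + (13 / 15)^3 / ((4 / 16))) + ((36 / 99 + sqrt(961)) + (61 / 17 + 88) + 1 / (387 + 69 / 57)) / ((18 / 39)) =5539672855793509223 / 16515610971812832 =335.42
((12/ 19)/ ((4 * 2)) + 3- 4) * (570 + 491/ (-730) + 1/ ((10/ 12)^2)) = -14583107/ 27740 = -525.71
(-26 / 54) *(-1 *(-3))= -1.44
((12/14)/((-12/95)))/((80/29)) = -2.46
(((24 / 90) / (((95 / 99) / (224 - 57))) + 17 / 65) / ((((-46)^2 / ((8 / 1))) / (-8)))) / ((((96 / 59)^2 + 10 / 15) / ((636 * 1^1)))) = -15312523447008 / 56528080375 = -270.88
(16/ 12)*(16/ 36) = 16/ 27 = 0.59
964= 964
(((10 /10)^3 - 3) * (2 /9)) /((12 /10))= -10 /27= -0.37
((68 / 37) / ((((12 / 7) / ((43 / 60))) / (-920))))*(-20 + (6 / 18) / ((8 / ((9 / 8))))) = 150291407 / 10656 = 14103.92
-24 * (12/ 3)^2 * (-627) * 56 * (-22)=-296626176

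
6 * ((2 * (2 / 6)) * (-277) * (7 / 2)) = -3878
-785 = -785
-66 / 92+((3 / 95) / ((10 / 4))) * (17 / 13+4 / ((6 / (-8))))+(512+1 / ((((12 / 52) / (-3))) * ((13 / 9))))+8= 510.23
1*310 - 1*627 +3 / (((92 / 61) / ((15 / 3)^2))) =-24589 / 92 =-267.27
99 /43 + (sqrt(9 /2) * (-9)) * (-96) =1835.12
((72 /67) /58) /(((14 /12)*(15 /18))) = 1296 /68005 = 0.02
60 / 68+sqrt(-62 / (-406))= sqrt(6293) / 203+15 / 17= 1.27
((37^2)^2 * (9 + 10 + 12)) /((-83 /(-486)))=28236109626 /83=340194091.88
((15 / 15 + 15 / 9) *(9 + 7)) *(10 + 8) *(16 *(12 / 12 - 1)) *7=0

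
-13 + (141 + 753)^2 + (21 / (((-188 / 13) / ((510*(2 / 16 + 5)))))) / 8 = 4805271353 / 6016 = 798748.56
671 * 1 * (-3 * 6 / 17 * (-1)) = 12078 / 17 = 710.47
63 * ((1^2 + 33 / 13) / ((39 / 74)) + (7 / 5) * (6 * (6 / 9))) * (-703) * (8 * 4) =-14746937856 / 845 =-17451997.46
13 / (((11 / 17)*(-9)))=-221 / 99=-2.23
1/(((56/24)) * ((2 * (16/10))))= 15/112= 0.13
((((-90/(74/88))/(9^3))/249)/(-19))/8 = 55/14178807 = 0.00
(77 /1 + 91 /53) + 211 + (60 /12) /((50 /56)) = 78259 /265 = 295.32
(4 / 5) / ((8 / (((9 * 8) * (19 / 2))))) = 342 / 5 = 68.40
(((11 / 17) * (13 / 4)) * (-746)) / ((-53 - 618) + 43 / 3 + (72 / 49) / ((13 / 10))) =101930829 / 42592820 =2.39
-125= -125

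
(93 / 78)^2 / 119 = 961 / 80444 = 0.01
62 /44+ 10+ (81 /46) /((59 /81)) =206389 /14927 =13.83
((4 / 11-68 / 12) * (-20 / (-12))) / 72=-875 / 7128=-0.12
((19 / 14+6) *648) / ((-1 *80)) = -8343 / 140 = -59.59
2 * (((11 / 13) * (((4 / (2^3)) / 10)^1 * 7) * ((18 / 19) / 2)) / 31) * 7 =4851 / 76570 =0.06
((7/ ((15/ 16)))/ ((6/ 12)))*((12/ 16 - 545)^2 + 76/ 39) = 4423402.83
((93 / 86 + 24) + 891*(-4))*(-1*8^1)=1217388 / 43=28311.35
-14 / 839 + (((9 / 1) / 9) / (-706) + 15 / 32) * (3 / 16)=10756939 / 151637504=0.07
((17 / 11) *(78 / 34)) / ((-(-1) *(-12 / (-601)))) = 7813 / 44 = 177.57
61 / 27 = 2.26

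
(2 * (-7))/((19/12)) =-168/19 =-8.84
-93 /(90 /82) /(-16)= 1271 /240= 5.30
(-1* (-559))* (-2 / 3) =-1118 / 3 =-372.67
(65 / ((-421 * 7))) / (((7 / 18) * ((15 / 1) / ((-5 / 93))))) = 130 / 639499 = 0.00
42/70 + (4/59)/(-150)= 2653/4425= 0.60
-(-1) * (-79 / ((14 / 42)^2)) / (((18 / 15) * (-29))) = 1185 / 58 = 20.43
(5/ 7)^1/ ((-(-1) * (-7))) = -5/ 49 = -0.10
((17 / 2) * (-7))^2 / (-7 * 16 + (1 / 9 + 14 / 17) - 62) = -2166633 / 105916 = -20.46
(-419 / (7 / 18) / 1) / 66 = -1257 / 77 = -16.32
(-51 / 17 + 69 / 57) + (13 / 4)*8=460 / 19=24.21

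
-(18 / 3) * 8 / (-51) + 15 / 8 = 383 / 136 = 2.82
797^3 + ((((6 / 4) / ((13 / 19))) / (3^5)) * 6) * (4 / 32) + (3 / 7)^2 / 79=5502945845923885 / 10869768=506261573.01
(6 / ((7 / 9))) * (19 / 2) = 513 / 7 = 73.29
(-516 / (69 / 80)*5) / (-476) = 17200 / 2737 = 6.28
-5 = -5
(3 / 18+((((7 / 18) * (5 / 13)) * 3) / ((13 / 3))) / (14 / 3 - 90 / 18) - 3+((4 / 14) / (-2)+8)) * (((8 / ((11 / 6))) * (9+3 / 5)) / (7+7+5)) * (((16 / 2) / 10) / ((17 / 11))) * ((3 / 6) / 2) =12846336 / 9552725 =1.34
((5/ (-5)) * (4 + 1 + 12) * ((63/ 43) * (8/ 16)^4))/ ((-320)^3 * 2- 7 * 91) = 1071/ 45089206256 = 0.00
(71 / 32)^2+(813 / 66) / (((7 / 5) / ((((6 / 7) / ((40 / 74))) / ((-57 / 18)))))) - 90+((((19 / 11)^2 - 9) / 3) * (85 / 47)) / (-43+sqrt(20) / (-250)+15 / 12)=-126723237942491855605 / 1417545490796768256 - 24752000 * sqrt(5) / 1486919192649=-89.40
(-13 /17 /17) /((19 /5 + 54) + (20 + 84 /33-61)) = -715 /307496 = -0.00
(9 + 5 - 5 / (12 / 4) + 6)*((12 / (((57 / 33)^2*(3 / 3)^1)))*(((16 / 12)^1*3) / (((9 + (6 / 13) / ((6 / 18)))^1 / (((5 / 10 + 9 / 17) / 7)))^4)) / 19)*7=1330514185 / 304446892116699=0.00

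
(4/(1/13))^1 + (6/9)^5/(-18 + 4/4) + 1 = 218911/4131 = 52.99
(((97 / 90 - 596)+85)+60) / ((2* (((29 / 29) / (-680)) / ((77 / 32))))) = 53005337 / 144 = 368092.62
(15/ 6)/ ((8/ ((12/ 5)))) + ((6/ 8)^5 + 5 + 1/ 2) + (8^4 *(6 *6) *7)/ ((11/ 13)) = 13740612977/ 11264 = 1219869.76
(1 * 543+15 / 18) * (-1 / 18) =-3263 / 108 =-30.21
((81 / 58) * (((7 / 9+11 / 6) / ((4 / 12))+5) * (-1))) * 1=-2079 / 116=-17.92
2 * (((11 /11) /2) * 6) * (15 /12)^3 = 375 /32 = 11.72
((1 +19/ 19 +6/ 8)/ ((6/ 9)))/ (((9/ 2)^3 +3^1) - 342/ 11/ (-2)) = 121/ 3217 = 0.04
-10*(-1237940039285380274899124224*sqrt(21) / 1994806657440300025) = 2475880078570760549798248448*sqrt(21) / 398961331488060005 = 28438615415.10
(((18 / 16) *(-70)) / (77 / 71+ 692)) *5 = -37275 / 65612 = -0.57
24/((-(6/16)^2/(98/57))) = -50176/171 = -293.43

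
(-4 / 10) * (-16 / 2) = 16 / 5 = 3.20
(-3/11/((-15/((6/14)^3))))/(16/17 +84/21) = 153/528220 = 0.00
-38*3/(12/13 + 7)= -1482/103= -14.39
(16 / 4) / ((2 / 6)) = 12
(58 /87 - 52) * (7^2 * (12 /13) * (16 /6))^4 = -930904123899904 /85683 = -10864513659.65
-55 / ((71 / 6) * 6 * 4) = -55 / 284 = -0.19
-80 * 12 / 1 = -960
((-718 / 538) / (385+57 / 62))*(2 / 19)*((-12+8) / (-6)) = -89032 / 366872691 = -0.00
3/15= 1/5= 0.20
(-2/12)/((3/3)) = -1/6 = -0.17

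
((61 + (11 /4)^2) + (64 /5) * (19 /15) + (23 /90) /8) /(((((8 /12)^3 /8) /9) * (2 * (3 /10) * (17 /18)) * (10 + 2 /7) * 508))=37863 /5440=6.96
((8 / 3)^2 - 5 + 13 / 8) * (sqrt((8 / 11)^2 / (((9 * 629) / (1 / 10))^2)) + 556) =2077.28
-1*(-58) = 58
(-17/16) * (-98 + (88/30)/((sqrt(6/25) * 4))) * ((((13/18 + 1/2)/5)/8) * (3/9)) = 9163/8640-2057 * sqrt(6)/311040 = 1.04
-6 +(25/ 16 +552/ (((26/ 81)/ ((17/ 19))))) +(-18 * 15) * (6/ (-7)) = 48845305/ 27664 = 1765.66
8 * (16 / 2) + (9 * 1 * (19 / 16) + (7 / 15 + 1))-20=13477 / 240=56.15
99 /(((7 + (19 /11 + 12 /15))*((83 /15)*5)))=16335 /43492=0.38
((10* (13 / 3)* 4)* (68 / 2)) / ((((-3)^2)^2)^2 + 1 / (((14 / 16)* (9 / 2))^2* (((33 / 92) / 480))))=257297040 / 290215019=0.89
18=18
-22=-22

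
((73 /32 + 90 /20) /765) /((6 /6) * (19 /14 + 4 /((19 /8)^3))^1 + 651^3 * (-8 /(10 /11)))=-10418821 /2853618381961436592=-0.00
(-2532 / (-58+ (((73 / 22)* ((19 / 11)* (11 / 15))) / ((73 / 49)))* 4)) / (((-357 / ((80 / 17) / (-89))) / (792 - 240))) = 1537430400 / 346950569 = 4.43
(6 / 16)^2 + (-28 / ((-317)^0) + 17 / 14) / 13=-11181 / 5824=-1.92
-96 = -96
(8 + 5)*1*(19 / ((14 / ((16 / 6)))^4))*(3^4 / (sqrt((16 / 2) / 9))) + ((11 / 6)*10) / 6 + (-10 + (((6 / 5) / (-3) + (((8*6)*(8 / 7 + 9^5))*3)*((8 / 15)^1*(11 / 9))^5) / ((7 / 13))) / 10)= 47424*sqrt(2) / 2401 + 453710977449963719 / 2441307093750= 185875.50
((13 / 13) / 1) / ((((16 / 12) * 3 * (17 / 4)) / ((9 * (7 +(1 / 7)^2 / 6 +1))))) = 7059 / 1666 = 4.24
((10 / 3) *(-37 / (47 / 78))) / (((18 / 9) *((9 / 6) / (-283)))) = 2722460 / 141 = 19308.23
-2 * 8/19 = -16/19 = -0.84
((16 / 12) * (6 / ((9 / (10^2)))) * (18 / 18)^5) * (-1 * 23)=-2044.44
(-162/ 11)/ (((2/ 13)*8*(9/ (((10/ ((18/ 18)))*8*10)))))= -11700/ 11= -1063.64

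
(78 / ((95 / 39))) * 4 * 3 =384.25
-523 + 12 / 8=-1043 / 2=-521.50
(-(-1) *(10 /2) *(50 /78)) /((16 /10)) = 2.00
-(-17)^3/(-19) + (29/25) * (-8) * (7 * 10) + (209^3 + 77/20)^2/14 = 633419858877647091/106400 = 5953194162383.90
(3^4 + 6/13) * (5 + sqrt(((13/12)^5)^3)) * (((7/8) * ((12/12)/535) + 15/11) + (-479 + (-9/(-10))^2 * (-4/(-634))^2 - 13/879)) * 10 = -3505886706055618393/1802046325508 - 16922245505769613359897937 * sqrt(39)/149009026021634211840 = -2654717.78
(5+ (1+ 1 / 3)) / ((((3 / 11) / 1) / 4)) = 836 / 9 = 92.89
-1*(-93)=93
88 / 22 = 4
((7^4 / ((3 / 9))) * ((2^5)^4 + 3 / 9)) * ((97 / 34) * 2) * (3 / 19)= 2197892540739 / 323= 6804620869.16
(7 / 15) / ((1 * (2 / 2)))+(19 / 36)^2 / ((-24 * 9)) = 0.47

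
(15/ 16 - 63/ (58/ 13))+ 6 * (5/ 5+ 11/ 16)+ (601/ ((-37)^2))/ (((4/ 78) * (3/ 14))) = 23434013/ 635216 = 36.89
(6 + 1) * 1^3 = 7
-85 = -85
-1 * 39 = -39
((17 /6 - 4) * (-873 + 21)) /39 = 994 /39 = 25.49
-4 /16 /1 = -1 /4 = -0.25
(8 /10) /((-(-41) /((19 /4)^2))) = 361 /820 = 0.44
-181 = -181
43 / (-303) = -43 / 303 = -0.14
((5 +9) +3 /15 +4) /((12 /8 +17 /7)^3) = 249704 /831875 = 0.30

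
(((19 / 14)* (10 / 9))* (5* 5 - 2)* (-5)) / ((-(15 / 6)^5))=1.78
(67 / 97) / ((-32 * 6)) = -0.00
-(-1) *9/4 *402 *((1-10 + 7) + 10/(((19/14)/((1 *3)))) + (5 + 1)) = 448632/19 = 23612.21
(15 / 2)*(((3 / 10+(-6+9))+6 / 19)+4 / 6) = 2441 / 76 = 32.12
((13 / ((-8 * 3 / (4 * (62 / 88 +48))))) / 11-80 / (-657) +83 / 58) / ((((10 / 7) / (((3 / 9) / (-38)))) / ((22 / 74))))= 207611243 / 14144337504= 0.01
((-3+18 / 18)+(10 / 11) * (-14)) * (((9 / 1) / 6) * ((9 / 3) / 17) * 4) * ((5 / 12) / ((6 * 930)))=-27 / 23188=-0.00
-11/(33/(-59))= 59/3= 19.67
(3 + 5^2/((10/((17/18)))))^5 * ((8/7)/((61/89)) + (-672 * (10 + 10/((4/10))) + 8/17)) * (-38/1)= 1696464665343967810/428636691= 3957814860.38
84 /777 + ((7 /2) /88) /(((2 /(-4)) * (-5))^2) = 4659 /40700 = 0.11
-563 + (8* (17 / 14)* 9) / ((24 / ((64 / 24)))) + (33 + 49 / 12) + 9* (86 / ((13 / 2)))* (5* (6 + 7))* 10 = 6458239 / 84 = 76883.80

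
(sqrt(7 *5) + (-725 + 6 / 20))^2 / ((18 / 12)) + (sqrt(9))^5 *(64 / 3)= 349617.55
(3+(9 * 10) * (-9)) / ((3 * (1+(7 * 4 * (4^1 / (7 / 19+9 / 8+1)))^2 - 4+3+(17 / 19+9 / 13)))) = -0.13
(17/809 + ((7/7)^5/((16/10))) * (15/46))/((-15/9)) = -200793/1488560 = -0.13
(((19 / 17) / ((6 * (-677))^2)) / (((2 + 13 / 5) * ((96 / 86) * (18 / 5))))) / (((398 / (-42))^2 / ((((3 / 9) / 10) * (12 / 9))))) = 200165 / 110368844350878528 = 0.00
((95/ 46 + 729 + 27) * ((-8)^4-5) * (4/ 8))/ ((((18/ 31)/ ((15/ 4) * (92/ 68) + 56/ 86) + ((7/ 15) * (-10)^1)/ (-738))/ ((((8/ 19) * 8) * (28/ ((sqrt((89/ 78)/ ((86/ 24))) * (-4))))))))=-241527803320960632 * sqrt(99502)/ 126701085389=-601315918.95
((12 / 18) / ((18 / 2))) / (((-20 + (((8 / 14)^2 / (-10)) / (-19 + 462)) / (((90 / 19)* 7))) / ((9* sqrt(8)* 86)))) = -490035525* sqrt(2) / 85471322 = -8.11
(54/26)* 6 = 162/13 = 12.46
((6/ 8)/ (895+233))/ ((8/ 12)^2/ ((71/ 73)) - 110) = -639/ 105276992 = -0.00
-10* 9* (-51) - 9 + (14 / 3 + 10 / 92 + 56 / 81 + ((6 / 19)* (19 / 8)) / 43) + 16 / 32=1469834857 / 320436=4586.98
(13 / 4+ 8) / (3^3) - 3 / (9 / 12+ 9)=17 / 156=0.11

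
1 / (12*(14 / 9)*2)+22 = 2467 / 112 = 22.03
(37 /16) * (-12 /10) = -2.78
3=3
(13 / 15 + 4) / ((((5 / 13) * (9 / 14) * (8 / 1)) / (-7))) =-46501 / 2700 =-17.22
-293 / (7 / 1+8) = -19.53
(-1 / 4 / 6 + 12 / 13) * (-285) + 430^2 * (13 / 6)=124914025 / 312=400365.46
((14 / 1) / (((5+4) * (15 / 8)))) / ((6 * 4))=14 / 405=0.03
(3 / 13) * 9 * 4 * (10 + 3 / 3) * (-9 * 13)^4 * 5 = 85622230980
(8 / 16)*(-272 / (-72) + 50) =242 / 9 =26.89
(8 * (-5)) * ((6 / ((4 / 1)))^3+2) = -215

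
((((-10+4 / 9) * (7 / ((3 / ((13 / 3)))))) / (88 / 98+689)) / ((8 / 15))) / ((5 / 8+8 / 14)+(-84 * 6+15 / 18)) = 206486 / 394727463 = 0.00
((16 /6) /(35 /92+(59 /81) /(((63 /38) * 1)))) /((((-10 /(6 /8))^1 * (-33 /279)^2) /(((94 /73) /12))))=-31807233738 /16997739385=-1.87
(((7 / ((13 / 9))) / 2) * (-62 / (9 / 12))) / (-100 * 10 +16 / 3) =1953 / 9698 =0.20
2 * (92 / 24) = 23 / 3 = 7.67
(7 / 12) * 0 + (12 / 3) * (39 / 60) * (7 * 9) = 819 / 5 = 163.80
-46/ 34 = -23/ 17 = -1.35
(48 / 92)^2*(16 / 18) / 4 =32 / 529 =0.06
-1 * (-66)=66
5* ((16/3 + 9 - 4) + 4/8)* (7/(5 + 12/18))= 2275/34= 66.91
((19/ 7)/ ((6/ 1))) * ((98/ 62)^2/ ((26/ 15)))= 32585/ 49972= 0.65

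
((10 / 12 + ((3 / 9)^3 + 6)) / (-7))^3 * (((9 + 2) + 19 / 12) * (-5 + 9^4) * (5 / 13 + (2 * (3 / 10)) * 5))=-405299618383 / 1535274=-263991.72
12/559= 0.02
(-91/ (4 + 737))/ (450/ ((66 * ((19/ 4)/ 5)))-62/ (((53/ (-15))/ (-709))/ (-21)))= -4081/ 8682163290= -0.00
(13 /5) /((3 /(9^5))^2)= 5036466357 /5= 1007293271.40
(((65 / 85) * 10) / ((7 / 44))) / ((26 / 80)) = 17600 / 119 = 147.90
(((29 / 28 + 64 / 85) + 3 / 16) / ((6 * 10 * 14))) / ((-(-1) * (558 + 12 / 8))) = 6271 / 1491403200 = 0.00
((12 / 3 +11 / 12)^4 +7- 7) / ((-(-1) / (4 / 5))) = 12117361 / 25920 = 467.49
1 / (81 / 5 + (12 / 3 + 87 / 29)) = 0.04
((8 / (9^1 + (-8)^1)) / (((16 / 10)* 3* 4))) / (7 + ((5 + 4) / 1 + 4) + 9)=5 / 348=0.01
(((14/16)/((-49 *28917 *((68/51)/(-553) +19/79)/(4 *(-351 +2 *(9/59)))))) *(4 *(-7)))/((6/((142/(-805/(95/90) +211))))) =6202702/1419179805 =0.00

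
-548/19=-28.84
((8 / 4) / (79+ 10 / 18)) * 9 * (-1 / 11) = -81 / 3938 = -0.02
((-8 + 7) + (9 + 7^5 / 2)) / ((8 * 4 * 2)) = 16823 / 128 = 131.43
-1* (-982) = 982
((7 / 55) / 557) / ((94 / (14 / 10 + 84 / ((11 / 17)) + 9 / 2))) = 104503 / 316765900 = 0.00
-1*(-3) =3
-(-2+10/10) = 1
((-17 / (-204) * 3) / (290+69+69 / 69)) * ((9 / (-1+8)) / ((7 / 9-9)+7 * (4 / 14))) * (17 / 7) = -153 / 439040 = -0.00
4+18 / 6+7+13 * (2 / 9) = 152 / 9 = 16.89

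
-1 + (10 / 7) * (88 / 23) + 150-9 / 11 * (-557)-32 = 578.19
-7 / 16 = -0.44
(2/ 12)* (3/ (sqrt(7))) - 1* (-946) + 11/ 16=sqrt(7)/ 14 + 15147/ 16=946.88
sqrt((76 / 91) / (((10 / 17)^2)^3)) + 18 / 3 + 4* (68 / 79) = 4913* sqrt(1729) / 45500 + 746 / 79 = 13.93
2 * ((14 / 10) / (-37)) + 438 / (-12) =-13533 / 370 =-36.58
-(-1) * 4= 4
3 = 3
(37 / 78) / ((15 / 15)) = 37 / 78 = 0.47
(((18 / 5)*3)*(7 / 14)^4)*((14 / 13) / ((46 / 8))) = 189 / 1495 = 0.13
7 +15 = 22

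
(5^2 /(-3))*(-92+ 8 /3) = 6700 /9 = 744.44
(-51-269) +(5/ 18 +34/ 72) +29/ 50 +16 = -30267/ 100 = -302.67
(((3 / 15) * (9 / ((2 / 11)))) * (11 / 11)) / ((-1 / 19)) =-1881 / 10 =-188.10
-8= -8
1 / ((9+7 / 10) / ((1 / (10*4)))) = 1 / 388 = 0.00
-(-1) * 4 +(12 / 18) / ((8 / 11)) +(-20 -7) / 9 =23 / 12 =1.92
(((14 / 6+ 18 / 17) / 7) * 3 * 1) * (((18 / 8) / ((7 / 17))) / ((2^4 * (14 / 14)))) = 1557 / 3136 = 0.50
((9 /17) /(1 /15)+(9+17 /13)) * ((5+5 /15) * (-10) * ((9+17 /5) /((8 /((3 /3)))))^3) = -120147103 /33150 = -3624.35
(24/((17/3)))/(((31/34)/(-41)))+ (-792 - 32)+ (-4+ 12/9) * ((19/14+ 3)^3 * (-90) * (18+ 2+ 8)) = 842828368/1519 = 554857.39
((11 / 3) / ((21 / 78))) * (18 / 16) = 429 / 28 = 15.32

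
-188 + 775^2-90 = 600347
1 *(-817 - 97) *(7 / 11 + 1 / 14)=-49813 / 77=-646.92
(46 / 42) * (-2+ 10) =8.76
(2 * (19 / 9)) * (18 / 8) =19 / 2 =9.50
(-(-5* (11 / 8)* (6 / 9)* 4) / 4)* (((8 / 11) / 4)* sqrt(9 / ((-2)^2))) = 5 / 4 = 1.25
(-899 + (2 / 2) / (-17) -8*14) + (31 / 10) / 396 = -68063953 / 67320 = -1011.05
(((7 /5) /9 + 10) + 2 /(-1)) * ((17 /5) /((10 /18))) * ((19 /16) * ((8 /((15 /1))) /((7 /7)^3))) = 118541 /3750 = 31.61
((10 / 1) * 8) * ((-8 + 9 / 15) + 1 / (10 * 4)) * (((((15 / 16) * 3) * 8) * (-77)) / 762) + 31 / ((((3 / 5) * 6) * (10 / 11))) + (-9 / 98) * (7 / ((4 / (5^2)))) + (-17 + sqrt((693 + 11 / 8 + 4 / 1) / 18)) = sqrt(5587) / 12 + 85123687 / 64008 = 1336.12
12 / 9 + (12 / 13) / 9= 56 / 39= 1.44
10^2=100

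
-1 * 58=-58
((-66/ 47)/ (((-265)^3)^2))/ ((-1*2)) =33/ 16276952704109375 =0.00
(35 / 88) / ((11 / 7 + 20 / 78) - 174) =-9555 / 4136264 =-0.00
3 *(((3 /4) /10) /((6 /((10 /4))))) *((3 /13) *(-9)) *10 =-405 /208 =-1.95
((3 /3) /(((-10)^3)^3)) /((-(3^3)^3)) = 1 /19683000000000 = 0.00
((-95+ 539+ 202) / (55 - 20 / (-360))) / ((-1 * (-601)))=11628 / 595591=0.02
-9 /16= -0.56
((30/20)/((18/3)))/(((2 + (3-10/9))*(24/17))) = 51/1120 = 0.05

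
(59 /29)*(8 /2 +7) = 649 /29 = 22.38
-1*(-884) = 884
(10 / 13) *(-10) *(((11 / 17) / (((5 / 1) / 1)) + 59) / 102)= -50260 / 11271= -4.46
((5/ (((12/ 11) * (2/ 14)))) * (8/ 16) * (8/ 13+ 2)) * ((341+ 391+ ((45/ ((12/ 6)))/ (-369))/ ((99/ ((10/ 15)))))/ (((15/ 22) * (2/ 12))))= 11667848731/ 43173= 270258.00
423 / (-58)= -423 / 58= -7.29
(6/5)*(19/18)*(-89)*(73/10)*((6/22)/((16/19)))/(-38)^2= -6497/35200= -0.18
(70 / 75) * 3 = 14 / 5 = 2.80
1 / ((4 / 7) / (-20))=-35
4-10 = -6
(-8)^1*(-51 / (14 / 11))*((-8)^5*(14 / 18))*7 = -171573248 / 3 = -57191082.67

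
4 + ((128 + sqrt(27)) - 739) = -607 + 3* sqrt(3) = -601.80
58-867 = -809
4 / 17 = 0.24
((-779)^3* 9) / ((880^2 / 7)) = -38458.08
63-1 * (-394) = 457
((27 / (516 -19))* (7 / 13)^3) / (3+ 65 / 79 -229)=-104517 / 2774852743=-0.00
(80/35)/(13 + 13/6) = 96/637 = 0.15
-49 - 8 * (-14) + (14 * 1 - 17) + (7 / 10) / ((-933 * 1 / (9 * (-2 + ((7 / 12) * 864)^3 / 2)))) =-134406603 / 311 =-432175.57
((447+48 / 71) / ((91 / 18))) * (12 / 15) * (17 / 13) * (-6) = -3591216 / 6461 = -555.83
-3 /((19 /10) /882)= -1392.63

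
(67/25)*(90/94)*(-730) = -88038/47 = -1873.15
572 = 572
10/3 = 3.33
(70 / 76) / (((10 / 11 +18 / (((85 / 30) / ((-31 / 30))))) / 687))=-22482075 / 200944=-111.88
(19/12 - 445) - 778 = -14657/12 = -1221.42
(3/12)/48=1/192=0.01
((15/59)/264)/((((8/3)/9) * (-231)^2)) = 15/246266944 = 0.00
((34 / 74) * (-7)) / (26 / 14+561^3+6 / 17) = -14161 / 777387001574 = -0.00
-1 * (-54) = 54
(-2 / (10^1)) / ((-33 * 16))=1 / 2640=0.00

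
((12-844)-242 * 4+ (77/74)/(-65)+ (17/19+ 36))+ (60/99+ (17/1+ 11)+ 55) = -5065199539/3015870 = -1679.52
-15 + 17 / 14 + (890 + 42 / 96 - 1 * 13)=96729 / 112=863.65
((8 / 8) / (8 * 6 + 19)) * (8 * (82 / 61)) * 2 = 1312 / 4087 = 0.32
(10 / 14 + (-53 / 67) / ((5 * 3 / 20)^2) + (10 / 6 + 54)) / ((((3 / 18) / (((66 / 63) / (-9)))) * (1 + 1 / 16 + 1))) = -18.62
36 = 36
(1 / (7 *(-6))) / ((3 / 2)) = -1 / 63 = -0.02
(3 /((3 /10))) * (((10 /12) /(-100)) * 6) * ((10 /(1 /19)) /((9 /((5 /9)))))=-475 /81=-5.86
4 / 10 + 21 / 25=31 / 25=1.24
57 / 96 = 19 / 32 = 0.59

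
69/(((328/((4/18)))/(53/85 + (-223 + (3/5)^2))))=-2170211/209100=-10.38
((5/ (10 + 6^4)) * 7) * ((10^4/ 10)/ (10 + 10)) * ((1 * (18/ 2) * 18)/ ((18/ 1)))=12.06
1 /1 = 1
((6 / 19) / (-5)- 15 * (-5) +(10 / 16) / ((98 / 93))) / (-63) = -1875157 / 1564080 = -1.20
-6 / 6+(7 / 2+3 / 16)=43 / 16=2.69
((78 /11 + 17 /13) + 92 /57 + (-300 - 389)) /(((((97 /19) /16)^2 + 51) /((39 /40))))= -3364931008 /259744375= -12.95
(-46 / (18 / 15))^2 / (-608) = -2.42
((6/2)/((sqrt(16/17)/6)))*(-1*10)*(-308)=13860*sqrt(17)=57146.24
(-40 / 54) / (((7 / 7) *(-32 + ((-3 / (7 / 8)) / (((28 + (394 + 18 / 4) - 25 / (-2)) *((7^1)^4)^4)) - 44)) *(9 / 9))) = 510623978201919365 / 52390020163516927011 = 0.01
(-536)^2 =287296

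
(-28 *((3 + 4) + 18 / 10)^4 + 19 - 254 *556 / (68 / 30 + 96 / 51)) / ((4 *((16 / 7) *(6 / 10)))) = -155783375013 / 4232000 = -36810.82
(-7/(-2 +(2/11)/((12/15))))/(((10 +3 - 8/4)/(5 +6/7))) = 82/39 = 2.10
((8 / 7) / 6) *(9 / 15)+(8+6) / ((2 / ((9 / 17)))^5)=105337853 / 795119920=0.13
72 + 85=157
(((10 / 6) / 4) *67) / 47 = 335 / 564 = 0.59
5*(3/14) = 15/14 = 1.07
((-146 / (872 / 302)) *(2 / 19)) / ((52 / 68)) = -187391 / 26923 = -6.96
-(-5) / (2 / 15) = 75 / 2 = 37.50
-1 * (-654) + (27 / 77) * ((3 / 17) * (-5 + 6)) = 856167 / 1309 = 654.06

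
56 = 56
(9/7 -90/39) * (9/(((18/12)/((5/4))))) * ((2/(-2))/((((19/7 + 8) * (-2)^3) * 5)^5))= -74431/140400000000000000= -0.00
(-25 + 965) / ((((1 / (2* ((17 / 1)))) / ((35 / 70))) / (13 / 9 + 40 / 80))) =279650 / 9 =31072.22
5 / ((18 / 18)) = 5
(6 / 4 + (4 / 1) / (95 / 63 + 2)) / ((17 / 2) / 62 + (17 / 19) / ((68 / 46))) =458242 / 128843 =3.56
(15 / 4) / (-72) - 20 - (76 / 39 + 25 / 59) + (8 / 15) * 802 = 149218489 / 368160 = 405.31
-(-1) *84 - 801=-717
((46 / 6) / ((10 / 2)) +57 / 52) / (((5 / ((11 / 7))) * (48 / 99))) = 35453 / 20800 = 1.70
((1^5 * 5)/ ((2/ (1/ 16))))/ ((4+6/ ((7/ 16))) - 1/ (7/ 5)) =5/ 544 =0.01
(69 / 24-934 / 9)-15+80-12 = -3449 / 72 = -47.90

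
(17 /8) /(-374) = -1 /176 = -0.01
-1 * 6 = -6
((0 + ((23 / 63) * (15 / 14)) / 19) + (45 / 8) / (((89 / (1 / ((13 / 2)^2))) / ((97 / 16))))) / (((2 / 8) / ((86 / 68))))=1714276055 / 11426587536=0.15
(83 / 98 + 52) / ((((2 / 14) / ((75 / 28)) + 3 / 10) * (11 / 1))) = 388425 / 28567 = 13.60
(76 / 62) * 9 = 342 / 31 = 11.03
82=82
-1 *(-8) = 8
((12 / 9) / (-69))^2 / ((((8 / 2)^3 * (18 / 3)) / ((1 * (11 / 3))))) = 0.00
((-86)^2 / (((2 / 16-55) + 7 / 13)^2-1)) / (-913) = -43264 / 15762945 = -0.00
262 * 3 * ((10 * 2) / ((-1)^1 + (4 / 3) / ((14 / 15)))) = 36680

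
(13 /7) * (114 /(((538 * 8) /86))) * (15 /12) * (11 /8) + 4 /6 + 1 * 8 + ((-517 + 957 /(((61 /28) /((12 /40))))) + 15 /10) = -367.78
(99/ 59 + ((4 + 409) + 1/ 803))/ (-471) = -19646257/ 22314567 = -0.88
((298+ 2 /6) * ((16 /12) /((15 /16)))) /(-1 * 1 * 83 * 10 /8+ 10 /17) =-779008 /189405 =-4.11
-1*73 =-73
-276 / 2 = -138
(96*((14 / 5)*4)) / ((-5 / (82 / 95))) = -440832 / 2375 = -185.61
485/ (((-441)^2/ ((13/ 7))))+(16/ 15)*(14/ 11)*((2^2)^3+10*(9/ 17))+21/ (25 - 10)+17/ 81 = 121797282851/ 1272878145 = 95.69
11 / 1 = 11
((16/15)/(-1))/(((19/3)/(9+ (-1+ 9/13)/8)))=-1864/1235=-1.51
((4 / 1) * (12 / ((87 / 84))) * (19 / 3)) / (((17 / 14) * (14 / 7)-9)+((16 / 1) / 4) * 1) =-29792 / 261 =-114.15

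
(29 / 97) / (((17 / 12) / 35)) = 12180 / 1649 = 7.39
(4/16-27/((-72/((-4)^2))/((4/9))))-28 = -301/12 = -25.08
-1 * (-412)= 412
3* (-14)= -42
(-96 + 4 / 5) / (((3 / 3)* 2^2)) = -119 / 5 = -23.80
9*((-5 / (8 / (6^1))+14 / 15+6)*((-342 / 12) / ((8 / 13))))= -424593 / 320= -1326.85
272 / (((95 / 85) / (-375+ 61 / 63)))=-108959936 / 1197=-91027.52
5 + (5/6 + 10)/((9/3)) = 155/18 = 8.61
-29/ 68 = -0.43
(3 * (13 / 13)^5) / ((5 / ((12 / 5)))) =36 / 25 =1.44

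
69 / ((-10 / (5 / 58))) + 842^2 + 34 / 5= 411202719 / 580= 708970.21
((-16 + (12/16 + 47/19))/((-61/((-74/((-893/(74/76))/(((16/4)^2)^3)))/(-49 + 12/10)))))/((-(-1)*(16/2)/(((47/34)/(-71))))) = 425375680/120696814727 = 0.00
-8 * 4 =-32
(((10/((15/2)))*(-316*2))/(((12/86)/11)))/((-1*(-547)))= -597872/4923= -121.44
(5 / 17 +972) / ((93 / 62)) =33058 / 51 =648.20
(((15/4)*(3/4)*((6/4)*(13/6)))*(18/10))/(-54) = -39/128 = -0.30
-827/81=-10.21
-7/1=-7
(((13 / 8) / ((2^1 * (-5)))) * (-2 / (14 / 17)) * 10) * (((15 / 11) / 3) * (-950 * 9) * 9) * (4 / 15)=-2834325 / 77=-36809.42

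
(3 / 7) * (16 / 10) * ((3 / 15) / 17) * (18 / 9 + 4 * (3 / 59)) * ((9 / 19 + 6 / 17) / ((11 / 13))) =2165904 / 124728065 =0.02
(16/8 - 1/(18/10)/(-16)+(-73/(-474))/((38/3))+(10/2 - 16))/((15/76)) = -1935163/42660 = -45.36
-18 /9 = -2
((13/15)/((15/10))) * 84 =728/15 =48.53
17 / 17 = 1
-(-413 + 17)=396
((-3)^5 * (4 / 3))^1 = -324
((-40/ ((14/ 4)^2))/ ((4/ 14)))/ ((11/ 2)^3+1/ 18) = -5760/ 83881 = -0.07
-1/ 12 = -0.08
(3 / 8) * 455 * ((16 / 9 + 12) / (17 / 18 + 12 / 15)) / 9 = 70525 / 471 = 149.73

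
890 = 890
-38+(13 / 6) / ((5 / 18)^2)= -248 / 25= -9.92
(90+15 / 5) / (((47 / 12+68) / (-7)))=-7812 / 863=-9.05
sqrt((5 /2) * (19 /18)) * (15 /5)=sqrt(95) /2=4.87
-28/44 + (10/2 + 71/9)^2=147449/891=165.49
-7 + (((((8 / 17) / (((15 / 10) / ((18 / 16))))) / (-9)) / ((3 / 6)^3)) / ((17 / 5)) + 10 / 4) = -7963 / 1734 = -4.59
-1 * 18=-18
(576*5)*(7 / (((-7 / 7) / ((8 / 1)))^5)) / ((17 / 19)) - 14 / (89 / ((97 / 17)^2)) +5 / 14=-265864915594599 / 360094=-738320870.65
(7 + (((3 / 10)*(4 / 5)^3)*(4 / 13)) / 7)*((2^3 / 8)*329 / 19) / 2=18729923 / 308750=60.66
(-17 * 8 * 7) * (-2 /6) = 317.33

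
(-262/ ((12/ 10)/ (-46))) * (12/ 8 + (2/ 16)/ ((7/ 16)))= 376625/ 21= 17934.52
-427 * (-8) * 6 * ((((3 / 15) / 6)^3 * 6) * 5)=1708 / 75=22.77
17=17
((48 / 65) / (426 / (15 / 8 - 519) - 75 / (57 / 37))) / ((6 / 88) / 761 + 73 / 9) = -378999770688 / 206096947945265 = -0.00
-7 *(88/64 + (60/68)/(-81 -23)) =-2114/221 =-9.57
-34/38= -17/19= -0.89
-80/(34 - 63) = 80/29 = 2.76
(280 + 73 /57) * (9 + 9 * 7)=384792 /19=20252.21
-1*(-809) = 809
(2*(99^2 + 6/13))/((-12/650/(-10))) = 10618250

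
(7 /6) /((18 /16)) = 28 /27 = 1.04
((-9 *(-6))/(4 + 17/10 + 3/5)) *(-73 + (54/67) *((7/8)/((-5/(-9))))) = -288357/469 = -614.83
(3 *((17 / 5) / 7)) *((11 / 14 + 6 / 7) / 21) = 391 / 3430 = 0.11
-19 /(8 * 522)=-19 /4176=-0.00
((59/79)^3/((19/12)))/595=0.00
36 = 36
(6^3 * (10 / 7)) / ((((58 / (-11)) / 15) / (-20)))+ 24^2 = 3680928 / 203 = 18132.65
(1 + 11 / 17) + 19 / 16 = 771 / 272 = 2.83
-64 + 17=-47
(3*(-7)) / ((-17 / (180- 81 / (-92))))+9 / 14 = 2453265 / 10948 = 224.08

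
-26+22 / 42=-535 / 21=-25.48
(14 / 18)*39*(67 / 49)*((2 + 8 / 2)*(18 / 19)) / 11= 31356 / 1463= 21.43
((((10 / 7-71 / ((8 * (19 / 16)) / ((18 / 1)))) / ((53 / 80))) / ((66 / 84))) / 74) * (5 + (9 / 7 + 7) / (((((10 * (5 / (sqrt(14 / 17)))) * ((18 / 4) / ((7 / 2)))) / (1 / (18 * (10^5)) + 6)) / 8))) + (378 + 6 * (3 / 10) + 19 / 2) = 28768569 / 77330-209217619372 * sqrt(238) / 166380328125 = 352.62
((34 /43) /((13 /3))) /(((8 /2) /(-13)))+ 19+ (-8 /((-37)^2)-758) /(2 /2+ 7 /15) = -645484553 /1295074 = -498.42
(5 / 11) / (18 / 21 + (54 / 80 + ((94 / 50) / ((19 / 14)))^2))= 63175000 / 479650699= 0.13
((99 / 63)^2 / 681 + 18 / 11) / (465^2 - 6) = 601973 / 79365129921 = 0.00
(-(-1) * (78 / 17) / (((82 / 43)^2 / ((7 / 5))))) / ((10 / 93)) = 46944261 / 2857700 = 16.43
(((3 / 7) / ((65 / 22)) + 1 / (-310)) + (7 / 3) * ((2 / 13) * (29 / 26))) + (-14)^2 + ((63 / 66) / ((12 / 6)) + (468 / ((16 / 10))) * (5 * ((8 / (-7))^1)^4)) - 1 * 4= 22315700067119 / 8302033740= 2687.98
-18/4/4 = -9/8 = -1.12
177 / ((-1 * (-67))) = 177 / 67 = 2.64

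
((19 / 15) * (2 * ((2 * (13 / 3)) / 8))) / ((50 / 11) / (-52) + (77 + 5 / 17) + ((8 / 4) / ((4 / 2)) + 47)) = 600457 / 27393975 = 0.02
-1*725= -725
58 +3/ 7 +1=416/ 7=59.43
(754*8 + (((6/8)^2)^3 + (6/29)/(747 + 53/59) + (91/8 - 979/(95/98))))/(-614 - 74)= -1253222113614021/171291003781120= -7.32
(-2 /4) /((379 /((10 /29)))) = -5 /10991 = -0.00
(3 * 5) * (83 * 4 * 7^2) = 244020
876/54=146/9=16.22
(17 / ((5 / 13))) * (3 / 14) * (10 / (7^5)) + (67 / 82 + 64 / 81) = 1260306721 / 781424658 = 1.61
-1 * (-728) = 728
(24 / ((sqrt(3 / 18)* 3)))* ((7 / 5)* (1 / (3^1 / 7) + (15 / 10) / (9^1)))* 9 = 252* sqrt(6) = 617.27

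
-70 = -70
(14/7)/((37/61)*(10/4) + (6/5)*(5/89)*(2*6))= 0.86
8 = 8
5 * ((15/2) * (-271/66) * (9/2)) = -60975/88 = -692.90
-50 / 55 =-10 / 11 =-0.91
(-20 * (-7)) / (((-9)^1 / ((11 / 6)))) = -770 / 27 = -28.52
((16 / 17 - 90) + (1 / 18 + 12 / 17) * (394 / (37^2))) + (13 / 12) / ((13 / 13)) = -73524725 / 837828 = -87.76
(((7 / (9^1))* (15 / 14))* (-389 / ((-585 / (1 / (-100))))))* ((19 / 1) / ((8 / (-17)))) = 125647 / 561600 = 0.22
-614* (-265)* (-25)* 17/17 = -4067750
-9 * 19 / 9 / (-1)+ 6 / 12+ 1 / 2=20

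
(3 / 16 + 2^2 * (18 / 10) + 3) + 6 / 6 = 911 / 80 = 11.39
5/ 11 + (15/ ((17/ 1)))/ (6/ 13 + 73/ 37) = 178900/ 218977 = 0.82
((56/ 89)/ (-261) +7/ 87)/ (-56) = -259/ 185832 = -0.00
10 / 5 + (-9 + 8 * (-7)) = -63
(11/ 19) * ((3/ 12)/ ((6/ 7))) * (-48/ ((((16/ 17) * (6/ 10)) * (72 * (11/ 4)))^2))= -50575/ 78008832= -0.00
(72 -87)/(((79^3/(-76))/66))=75240/493039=0.15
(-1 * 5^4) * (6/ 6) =-625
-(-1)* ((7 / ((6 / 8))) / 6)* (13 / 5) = 182 / 45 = 4.04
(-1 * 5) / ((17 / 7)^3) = -1715 / 4913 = -0.35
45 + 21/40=1821/40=45.52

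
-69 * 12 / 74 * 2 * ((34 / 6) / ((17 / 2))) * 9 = -4968 / 37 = -134.27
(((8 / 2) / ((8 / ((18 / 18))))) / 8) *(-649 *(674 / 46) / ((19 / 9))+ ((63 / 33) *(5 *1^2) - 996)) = -13197237 / 38456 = -343.18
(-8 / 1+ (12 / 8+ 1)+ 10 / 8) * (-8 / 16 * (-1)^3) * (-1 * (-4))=-17 / 2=-8.50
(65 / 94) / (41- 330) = -0.00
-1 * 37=-37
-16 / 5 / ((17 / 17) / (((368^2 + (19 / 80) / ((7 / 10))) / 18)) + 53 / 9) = -364020624 / 669914185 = -0.54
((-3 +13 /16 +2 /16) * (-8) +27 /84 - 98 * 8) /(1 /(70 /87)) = -107405 /174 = -617.27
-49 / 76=-0.64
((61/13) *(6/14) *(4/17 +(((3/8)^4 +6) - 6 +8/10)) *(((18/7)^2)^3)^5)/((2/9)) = 3361543644963584029497147280601221778767872/174341797148504616309622231015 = 19281341020594.25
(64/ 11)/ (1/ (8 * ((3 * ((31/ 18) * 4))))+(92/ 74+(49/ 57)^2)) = 3816041472/ 1304082725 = 2.93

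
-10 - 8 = -18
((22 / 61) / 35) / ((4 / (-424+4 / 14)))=-16313 / 14945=-1.09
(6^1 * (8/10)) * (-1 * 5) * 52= -1248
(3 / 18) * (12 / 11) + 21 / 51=111 / 187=0.59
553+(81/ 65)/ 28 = 1006541/ 1820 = 553.04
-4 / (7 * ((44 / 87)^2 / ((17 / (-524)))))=128673 / 1775312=0.07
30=30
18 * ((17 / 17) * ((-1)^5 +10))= 162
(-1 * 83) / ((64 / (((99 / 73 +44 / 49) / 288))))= -669229 / 65931264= -0.01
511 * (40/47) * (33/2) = 337260/47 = 7175.74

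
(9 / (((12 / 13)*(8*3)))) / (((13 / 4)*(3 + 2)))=1 / 40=0.02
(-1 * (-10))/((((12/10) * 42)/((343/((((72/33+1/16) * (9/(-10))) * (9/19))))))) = -71.13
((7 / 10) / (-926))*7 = -49 / 9260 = -0.01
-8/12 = -2/3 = -0.67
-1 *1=-1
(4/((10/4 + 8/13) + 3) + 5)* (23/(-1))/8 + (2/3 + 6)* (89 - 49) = 318523/1272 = 250.41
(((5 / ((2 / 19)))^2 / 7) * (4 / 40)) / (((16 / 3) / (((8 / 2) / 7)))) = 5415 / 1568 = 3.45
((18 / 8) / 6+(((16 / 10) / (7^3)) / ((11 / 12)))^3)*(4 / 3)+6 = 87279810099421 / 13427662729250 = 6.50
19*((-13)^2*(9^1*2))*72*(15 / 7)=62421840 / 7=8917405.71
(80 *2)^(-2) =1 / 25600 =0.00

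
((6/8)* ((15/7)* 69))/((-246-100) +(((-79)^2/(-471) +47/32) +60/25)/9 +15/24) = -526483800/1644679057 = -0.32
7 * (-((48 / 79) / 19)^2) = -16128 / 2253001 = -0.01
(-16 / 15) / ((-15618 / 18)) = 16 / 13015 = 0.00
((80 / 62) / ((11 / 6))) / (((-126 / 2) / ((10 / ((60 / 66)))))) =-80 / 651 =-0.12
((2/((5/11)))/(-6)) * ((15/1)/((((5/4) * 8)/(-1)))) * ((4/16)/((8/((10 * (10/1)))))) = 55/16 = 3.44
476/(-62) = -238/31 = -7.68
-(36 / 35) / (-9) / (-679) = -4 / 23765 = -0.00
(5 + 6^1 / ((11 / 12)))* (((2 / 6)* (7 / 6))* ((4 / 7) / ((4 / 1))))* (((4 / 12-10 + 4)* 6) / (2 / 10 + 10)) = -635 / 297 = -2.14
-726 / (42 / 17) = -2057 / 7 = -293.86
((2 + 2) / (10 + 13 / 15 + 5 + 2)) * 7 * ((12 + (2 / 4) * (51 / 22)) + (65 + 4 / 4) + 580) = 3045315 / 2948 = 1033.01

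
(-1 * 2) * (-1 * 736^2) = 1083392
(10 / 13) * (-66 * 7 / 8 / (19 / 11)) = -12705 / 494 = -25.72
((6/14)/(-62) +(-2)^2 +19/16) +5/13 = 251191/45136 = 5.57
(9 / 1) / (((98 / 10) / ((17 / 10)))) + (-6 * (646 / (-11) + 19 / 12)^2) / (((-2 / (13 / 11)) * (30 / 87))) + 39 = 1052325265577 / 31305120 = 33615.12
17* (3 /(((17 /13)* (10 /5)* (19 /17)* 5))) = 663 /190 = 3.49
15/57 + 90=1715/19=90.26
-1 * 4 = -4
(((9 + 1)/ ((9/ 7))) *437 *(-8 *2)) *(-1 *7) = 3426080/ 9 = 380675.56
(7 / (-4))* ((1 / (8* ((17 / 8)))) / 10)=-7 / 680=-0.01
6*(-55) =-330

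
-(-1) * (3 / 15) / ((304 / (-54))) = -27 / 760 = -0.04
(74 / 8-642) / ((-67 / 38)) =48089 / 134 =358.87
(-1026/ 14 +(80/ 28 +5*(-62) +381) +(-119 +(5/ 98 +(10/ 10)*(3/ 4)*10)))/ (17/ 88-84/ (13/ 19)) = 6215352/ 6871123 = 0.90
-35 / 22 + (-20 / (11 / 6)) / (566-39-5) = -3085 / 1914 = -1.61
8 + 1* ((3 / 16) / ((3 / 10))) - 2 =53 / 8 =6.62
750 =750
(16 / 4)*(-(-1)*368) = 1472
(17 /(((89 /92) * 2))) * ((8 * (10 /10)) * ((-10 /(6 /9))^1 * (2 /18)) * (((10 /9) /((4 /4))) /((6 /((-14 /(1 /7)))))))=15327200 /7209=2126.12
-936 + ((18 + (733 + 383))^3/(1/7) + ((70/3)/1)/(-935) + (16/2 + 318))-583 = 5726641737121/561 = 10207917534.98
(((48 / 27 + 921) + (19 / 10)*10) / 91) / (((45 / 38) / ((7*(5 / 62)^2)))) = 30970 / 77841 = 0.40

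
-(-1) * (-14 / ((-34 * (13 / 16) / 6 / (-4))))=-2688 / 221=-12.16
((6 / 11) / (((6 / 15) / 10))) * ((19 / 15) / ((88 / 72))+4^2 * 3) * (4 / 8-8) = -606825 / 121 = -5015.08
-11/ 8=-1.38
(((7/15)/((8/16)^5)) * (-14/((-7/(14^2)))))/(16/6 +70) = 43904/545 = 80.56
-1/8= -0.12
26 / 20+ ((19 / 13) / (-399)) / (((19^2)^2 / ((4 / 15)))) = 1387527679 / 1067328990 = 1.30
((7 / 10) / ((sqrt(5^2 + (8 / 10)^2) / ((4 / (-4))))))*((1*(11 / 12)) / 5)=-77*sqrt(641) / 76920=-0.03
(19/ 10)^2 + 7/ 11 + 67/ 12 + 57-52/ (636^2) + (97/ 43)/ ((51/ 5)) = 67.05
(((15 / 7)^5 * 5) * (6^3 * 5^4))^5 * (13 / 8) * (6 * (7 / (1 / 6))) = 10804464485188290518826900000000000000000.00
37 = 37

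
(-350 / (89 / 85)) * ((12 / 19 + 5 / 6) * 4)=-9936500 / 5073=-1958.70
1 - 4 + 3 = 0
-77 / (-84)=11 / 12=0.92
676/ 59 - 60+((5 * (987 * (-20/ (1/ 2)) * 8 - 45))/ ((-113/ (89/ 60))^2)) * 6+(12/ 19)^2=-3657598290377/ 2175735448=-1681.09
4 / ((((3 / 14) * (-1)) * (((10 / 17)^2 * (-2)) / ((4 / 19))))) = 8092 / 1425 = 5.68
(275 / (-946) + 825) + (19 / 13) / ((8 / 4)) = 461421 / 559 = 825.44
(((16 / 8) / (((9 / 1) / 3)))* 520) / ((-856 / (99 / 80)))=-429 / 856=-0.50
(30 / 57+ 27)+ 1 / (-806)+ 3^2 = 559345 / 15314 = 36.53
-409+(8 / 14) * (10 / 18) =-25747 / 63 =-408.68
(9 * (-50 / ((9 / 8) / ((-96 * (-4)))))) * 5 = -768000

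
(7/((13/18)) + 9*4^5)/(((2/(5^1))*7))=299835/91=3294.89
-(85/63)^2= -7225/3969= -1.82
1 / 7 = 0.14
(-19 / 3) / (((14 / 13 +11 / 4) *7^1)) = -988 / 4179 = -0.24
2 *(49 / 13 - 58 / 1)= -1410 / 13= -108.46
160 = 160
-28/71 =-0.39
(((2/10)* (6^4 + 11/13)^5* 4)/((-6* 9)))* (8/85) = -21791094092194925572784/4260587175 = -5114575338361.65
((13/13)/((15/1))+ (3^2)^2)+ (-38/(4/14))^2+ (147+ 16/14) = 1881412/105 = 17918.21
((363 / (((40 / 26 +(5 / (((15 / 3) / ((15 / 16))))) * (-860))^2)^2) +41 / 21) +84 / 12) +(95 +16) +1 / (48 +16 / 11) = 4202179111515201520134167 / 35026156451748275940000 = 119.97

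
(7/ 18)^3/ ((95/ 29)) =0.02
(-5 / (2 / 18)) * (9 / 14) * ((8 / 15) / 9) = -12 / 7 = -1.71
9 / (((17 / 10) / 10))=900 / 17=52.94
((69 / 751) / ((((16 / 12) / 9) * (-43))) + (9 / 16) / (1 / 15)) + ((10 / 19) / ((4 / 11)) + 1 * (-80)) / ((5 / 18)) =-2693474667 / 9817072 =-274.37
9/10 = 0.90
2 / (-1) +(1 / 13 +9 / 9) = -12 / 13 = -0.92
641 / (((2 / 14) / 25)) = 112175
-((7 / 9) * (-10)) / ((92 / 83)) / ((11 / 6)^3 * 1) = 34860 / 30613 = 1.14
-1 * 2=-2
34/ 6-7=-4/ 3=-1.33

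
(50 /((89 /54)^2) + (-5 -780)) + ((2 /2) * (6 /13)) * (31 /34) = -1341216232 /1750541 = -766.17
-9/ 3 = -3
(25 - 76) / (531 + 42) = -17 / 191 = -0.09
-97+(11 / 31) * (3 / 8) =-24023 / 248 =-96.87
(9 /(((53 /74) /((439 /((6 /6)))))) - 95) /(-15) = -287339 /795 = -361.43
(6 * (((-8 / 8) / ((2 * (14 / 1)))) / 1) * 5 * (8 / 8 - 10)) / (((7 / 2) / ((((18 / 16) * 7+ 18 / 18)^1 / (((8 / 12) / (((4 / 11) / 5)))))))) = 5751 / 2156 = 2.67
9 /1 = 9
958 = 958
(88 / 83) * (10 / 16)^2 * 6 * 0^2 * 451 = 0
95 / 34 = 2.79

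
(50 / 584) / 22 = 25 / 6424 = 0.00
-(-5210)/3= 5210/3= 1736.67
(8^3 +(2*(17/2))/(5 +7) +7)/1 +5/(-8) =12475/24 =519.79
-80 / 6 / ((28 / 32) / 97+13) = -6208 / 6057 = -1.02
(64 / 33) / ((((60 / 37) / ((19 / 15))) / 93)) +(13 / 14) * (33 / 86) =420882127 / 2979900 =141.24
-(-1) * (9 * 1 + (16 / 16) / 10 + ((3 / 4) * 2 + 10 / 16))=11.22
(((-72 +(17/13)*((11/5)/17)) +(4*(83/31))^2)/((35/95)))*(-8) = -407002952/437255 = -930.81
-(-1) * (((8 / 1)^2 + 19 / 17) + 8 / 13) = 14527 / 221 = 65.73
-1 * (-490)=490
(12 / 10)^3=216 / 125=1.73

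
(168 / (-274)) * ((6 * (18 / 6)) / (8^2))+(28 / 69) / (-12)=-46795 / 226872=-0.21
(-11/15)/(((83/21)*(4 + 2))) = -77/2490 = -0.03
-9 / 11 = -0.82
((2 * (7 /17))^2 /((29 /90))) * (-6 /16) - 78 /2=-333474 /8381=-39.79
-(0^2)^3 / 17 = 0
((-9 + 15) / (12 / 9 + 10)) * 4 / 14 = 18 / 119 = 0.15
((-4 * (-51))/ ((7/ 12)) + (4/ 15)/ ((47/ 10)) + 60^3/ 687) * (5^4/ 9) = 93825185000/ 2034207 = 46123.72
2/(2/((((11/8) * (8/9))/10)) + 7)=22/257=0.09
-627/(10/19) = -11913/10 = -1191.30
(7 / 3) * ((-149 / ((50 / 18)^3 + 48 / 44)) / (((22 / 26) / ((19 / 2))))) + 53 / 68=-2118891683 / 12282364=-172.51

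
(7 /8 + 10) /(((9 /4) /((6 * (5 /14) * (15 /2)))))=2175 /28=77.68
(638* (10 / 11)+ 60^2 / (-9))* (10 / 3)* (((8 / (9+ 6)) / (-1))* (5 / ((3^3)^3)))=-1600 / 19683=-0.08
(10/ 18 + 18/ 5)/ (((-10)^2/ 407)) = 76109/ 4500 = 16.91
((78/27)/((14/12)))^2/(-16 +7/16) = -43264/109809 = -0.39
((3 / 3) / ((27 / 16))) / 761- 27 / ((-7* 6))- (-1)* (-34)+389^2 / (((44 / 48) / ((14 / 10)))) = 3655882744937 / 15821190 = 231075.08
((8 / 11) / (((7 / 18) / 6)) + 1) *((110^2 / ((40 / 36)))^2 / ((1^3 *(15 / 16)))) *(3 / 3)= 10821349440 / 7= 1545907062.86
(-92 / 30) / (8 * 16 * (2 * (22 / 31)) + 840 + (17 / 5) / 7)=-0.00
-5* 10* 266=-13300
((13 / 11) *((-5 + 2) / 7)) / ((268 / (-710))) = 13845 / 10318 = 1.34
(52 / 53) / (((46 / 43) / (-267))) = -298506 / 1219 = -244.88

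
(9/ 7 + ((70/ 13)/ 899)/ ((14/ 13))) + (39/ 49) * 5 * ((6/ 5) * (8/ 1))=1739810/ 44051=39.50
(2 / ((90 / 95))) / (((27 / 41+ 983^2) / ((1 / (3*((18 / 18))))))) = 779 / 1069682652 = 0.00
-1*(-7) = 7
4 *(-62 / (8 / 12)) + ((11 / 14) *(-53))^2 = 266977 / 196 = 1362.13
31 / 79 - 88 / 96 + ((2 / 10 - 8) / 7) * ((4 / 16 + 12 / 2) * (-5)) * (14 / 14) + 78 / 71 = 4169231 / 117789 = 35.40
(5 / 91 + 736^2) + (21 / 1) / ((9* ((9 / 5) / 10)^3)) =542096.15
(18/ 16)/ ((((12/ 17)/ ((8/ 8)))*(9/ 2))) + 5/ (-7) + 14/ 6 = 221/ 112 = 1.97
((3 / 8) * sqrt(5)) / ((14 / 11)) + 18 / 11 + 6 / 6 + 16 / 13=33 * sqrt(5) / 112 + 553 / 143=4.53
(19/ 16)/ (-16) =-19/ 256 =-0.07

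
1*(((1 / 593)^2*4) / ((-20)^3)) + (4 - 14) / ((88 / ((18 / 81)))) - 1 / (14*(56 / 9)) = -62659458613 / 1705849299000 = -0.04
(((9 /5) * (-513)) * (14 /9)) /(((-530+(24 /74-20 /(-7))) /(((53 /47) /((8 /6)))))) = 49293657 /21376540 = 2.31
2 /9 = 0.22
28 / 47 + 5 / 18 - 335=-282671 / 846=-334.13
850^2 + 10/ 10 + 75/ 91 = 65747666/ 91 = 722501.82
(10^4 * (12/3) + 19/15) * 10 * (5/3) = 6000190/9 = 666687.78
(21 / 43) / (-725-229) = -7 / 13674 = -0.00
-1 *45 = -45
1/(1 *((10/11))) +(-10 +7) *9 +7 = -189/10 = -18.90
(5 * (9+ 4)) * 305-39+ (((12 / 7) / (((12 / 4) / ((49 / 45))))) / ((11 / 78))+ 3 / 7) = 22858421 / 1155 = 19790.84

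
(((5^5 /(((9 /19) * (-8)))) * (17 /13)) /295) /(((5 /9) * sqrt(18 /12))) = -40375 * sqrt(6) /18408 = -5.37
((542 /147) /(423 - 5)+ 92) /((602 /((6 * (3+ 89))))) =260064404 /3082541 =84.37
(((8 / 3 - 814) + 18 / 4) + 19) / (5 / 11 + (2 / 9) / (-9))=-1403919 / 766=-1832.79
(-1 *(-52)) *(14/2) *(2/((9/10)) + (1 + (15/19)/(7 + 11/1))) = 203294/171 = 1188.85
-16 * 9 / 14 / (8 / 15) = -135 / 7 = -19.29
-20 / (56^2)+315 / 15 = 16459 / 784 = 20.99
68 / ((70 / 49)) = 47.60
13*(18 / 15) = 78 / 5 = 15.60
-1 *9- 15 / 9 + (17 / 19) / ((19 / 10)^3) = -4119272 / 390963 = -10.54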